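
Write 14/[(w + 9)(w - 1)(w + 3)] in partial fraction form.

Using cover-up method: α = 7/30, β = 7/20, γ = -7/12
Result: (7/30)/(w + 9) + (7/20)/(w - 1) - (7/12)/(w + 3)


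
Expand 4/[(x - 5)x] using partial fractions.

4/(x - 5)x = A/(x - 5) + B/x. A = 4/(5 - 0) = 4/5, B = 4/(0 - 5) = -4/5
Result: (4/5)/(x - 5) - (4/5)/x


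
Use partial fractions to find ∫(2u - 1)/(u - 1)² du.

Decompose: A = 2, B = 2·1 - 1 = 1, so (2u - 1)/(u - 1)² = 2/(u - 1) + 1/(u - 1)². Integrate: ∫ A/(u - 1) du = 2 ln|(u - 1)|; ∫ B/(u - 1)² du = -1/(u - 1). Sum: 2 ln|(u - 1)| - 1/(u - 1) + C


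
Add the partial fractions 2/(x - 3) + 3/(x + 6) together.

Common denominator (x - 3)(x + 6). Numerator: 2(x + 6) + 3(x - 3) = (2x + 12) + (3x - 9) = 5x + 3
Result: (5x + 3)/[(x - 3)(x + 6)]


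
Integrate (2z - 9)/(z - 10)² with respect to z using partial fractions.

Decompose: A = 2, B = 2·10 - 9 = 11, so (2z - 9)/(z - 10)² = 2/(z - 10) + 11/(z - 10)². Integrate: ∫ A/(z - 10) dz = 2 ln|(z - 10)|; ∫ B/(z - 10)² dz = -11/(z - 10). Sum: 2 ln|(z - 10)| - 11/(z - 10) + C


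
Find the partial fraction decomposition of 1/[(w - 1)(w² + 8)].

Cover-up at w = 1: α = 1/(1² + 8) = 1/9. Then β = -α = -1/9, γ = -α·(0 + 1) = -1/9
Result: (1/9)/(w - 1) - ((1/9)w + 1/9)/(w² + 8)


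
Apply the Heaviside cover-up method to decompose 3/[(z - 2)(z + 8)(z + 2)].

Cover (z - 2), z=2: P = 3/[(2 + 8)(2 + 2)] = 3/40. Cover (z + 8), z=-8: Q = 3/[(-8 - 2)(-8 + 2)] = 1/20. Cover (z + 2), z=-2: R = 3/[(-2 - 2)(-2 + 8)] = -1/8.
Result: (3/40)/(z - 2) + (1/20)/(z + 8) - (1/8)/(z + 2)


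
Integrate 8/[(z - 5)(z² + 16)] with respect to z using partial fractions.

Cover-up at z=5: A = 8/(5²+16) = 8/41. Coeff matching: B = -8/41, C = -40/41. Decomposition: (8/41)/(z - 5) - ((8/41)z + 40/41)/(z² + 16). Integrate: linear → ln, quadratic → (1/2)ln + arctan: (8/41) ln|(z - 5)| - (4/41) ln(z² + 16) - (10/41) arctan(z/4) + C


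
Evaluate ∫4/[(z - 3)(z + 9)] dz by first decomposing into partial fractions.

Decompose: 4/[(z - 3)(z + 9)] = (1/3)/(z - 3) - (1/3)/(z + 9). Integrate each term: (1/3) ln|(z - 3)| - (1/3) ln|(z + 9)| + C


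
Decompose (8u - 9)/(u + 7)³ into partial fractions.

(8u - 9) = P(u + 7)² + Q(u + 7) + R. At u = -7: R = 8·(-7) - 9 = -65. Coefficients: P = 0, Q = 8
Result: 8/(u + 7)² - 65/(u + 7)³


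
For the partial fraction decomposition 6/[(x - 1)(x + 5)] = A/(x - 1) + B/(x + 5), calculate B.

Cover-up at x = -5: B = 6/(-5 - 1) = -6/6 = -1


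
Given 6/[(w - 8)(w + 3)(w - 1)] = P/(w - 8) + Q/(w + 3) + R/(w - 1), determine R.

Cover-up at w = 1: R = 6/[(1 - 8)(1 + 3)] = 6/[(-7)(4)] = -6/28 = -3/14


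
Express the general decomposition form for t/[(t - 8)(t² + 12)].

Linear + irreducible quadratic: P/(t - 8) + (Qt + R)/(t² + 12)


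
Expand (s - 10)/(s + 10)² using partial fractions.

(s - 10) = α(s + 10) + β. At s = -10: β = 1·(-10) - 10 = -20. Coeff of s: α = 1
Result: 1/(s + 10) - 20/(s + 10)²


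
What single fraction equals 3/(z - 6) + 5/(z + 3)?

Common denominator (z - 6)(z + 3). Numerator: 3(z + 3) + 5(z - 6) = (3z + 9) + (5z - 30) = 8z - 21
Result: (8z - 21)/[(z - 6)(z + 3)]


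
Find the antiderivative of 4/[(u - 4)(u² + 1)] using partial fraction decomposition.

Cover-up at u=4: A = 4/(4²+1) = 4/17. Coeff matching: B = -4/17, C = -16/17. Decomposition: (4/17)/(u - 4) - ((4/17)u + 16/17)/(u² + 1). Integrate: linear → ln, quadratic → (1/2)ln + arctan: (4/17) ln|(u - 4)| - (2/17) ln(u² + 1) - (16/17) arctan(u) + C


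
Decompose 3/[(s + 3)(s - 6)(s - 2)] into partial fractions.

Using cover-up method: P = 1/15, Q = 1/12, R = -3/20
Result: (1/15)/(s + 3) + (1/12)/(s - 6) - (3/20)/(s - 2)


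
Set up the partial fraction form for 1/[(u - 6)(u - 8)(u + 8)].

Three distinct linear factors: A/(u - 6) + B/(u - 8) + C/(u + 8)


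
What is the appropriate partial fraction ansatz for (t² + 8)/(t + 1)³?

Repeated linear factor (power 3): α/(t + 1) + β/(t + 1)² + γ/(t + 1)³


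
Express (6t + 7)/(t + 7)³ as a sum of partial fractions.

(6t + 7) = P(t + 7)² + Q(t + 7) + R. At t = -7: R = 6·(-7) + 7 = -35. Coefficients: P = 0, Q = 6
Result: 6/(t + 7)² - 35/(t + 7)³


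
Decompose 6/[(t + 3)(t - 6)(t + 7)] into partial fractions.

Using cover-up method: α = -1/6, β = 2/39, γ = 3/26
Result: (-1/6)/(t + 3) + (2/39)/(t - 6) + (3/26)/(t + 7)


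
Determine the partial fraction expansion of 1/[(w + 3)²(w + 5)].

Cover-up at w=-5: γ = 1/(-5 + 3)² = 1/4. Cover-up at w=-3: β = 1/(-3 + 5) = 1/2. Comparing w² coeff: α = -γ = -1/4
Result: (-1/4)/(w + 3) + (1/2)/(w + 3)² + (1/4)/(w + 5)


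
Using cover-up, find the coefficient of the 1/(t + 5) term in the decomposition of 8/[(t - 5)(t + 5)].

Cover (t + 5), set t=-5: 8/((t - 5) at t=-5) = 8/(-10) = -4/5


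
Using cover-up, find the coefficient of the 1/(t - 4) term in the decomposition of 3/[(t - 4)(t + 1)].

Cover (t - 4), set t=4: 3/((t + 1) at t=4) = 3/(5) = 3/5


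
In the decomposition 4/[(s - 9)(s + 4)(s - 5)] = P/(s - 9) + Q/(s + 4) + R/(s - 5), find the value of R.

Cover-up at s = 5: R = 4/[(5 - 9)(5 + 4)] = 4/[(-4)(9)] = -4/36 = -1/9


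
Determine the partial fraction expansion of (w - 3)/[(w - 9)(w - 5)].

At w=9: A = (1·9 - 3)/(9 - 5) = 3/2. At w=5: B = (1·5 - 3)/(5 - 9) = -1/2
Result: (3/2)/(w - 9) - (1/2)/(w - 5)


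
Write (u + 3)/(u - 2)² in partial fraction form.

(u + 3) = A(u - 2) + B. At u = 2: B = 1·2 + 3 = 5. Coeff of u: A = 1
Result: 1/(u - 2) + 5/(u - 2)²


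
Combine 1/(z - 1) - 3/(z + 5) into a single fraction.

Common denominator (z - 1)(z + 5). Numerator: 1(z + 5) - 3(z - 1) = (z + 5) - (3z - 3) = -2z + 8
Result: (-2z + 8)/[(z - 1)(z + 5)]


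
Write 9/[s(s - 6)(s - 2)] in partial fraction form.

Using cover-up method: α = 3/4, β = 3/8, γ = -9/8
Result: (3/4)/s + (3/8)/(s - 6) - (9/8)/(s - 2)


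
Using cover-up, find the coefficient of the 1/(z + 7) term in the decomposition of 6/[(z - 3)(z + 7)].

Cover (z + 7), set z=-7: 6/((z - 3) at z=-7) = 6/(-10) = -3/5


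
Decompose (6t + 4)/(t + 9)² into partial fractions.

(6t + 4) = α(t + 9) + β. At t = -9: β = 6·(-9) + 4 = -50. Coeff of t: α = 6
Result: 6/(t + 9) - 50/(t + 9)²


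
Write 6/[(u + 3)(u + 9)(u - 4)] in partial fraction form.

Using cover-up method: A = -1/7, B = 1/13, C = 6/91
Result: (-1/7)/(u + 3) + (1/13)/(u + 9) + (6/91)/(u - 4)


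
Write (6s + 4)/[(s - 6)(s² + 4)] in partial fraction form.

At s=6: α = (6·6 + 4)/(6² + 4) = 1. β = -α = -1, γ = 6 - 6·α = 0
Result: 1/(s - 6) - (s)/(s² + 4)


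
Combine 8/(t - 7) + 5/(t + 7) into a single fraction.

Common denominator (t - 7)(t + 7). Numerator: 8(t + 7) + 5(t - 7) = (8t + 56) + (5t - 35) = 13t + 21
Result: (13t + 21)/[(t - 7)(t + 7)]


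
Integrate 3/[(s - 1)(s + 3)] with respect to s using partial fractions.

Decompose: 3/[(s - 1)(s + 3)] = (3/4)/(s - 1) - (3/4)/(s + 3). Integrate each term: (3/4) ln|(s - 1)| - (3/4) ln|(s + 3)| + C


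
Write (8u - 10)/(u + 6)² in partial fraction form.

(8u - 10) = P(u + 6) + Q. At u = -6: Q = 8·(-6) - 10 = -58. Coeff of u: P = 8
Result: 8/(u + 6) - 58/(u + 6)²


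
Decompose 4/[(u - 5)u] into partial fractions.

4/(u - 5)u = A/(u - 5) + B/u. A = 4/(5 - 0) = 4/5, B = 4/(0 - 5) = -4/5
Result: (4/5)/(u - 5) - (4/5)/u


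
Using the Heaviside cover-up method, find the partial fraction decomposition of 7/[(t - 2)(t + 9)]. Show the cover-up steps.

Cover (t - 2): set t=2, get A = 7/(2 + 9) = 7/11. Cover (t + 9): set t=-9, get B = 7/(-9 - 2) = -7/11.
Result: (7/11)/(t - 2) - (7/11)/(t + 9)


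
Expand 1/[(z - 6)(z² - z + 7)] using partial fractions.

Cover-up at z = 6: A = 1/(6² - 1·6 + 7) = 1/37. Then B = -A = -1/37, C = -A·(-1 + 6) = -5/37
Result: (1/37)/(z - 6) - ((1/37)z + 5/37)/(z² - z + 7)


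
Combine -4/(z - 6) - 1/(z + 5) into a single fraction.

Common denominator (z - 6)(z + 5). Numerator: -4(z + 5) - 1(z - 6) = (-4z - 20) - (z - 6) = -5z - 14
Result: (-5z - 14)/[(z - 6)(z + 5)]


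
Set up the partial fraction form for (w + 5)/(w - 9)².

Repeated linear factor: A/(w - 9) + B/(w - 9)²


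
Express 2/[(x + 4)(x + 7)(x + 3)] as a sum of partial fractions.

Using cover-up method: P = -2/3, Q = 1/6, R = 1/2
Result: (-2/3)/(x + 4) + (1/6)/(x + 7) + (1/2)/(x + 3)


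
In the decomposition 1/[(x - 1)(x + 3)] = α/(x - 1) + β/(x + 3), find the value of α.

Cover-up at x = 1: α = 1/(1 + 3) = 1/4


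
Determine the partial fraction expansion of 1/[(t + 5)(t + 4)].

1/(t + 5)(t + 4) = P/(t + 5) + Q/(t + 4). P = 1/(-5 + 4) = -1, Q = 1/(-4 + 5) = 1
Result: -1/(t + 5) + 1/(t + 4)


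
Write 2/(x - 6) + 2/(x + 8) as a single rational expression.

Common denominator (x - 6)(x + 8). Numerator: 2(x + 8) + 2(x - 6) = (2x + 16) + (2x - 12) = 4x + 4
Result: (4x + 4)/[(x - 6)(x + 8)]


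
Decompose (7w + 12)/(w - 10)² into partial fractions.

(7w + 12) = P(w - 10) + Q. At w = 10: Q = 7·10 + 12 = 82. Coeff of w: P = 7
Result: 7/(w - 10) + 82/(w - 10)²


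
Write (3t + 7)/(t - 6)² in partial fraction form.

(3t + 7) = α(t - 6) + β. At t = 6: β = 3·6 + 7 = 25. Coeff of t: α = 3
Result: 3/(t - 6) + 25/(t - 6)²


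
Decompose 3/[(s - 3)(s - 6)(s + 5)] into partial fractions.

Using cover-up method: A = -1/8, B = 1/11, C = 3/88
Result: (-1/8)/(s - 3) + (1/11)/(s - 6) + (3/88)/(s + 5)


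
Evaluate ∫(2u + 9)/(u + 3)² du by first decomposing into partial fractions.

Decompose: α = 2, β = 2·(-3) + 9 = 3, so (2u + 9)/(u + 3)² = 2/(u + 3) + 3/(u + 3)². Integrate: ∫ α/(u + 3) du = 2 ln|(u + 3)|; ∫ β/(u + 3)² du = -3/(u + 3). Sum: 2 ln|(u + 3)| - 3/(u + 3) + C


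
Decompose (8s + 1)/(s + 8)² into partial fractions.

(8s + 1) = P(s + 8) + Q. At s = -8: Q = 8·(-8) + 1 = -63. Coeff of s: P = 8
Result: 8/(s + 8) - 63/(s + 8)²


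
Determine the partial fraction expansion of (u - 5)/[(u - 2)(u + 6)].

At u=2: α = (1·2 - 5)/(2 + 6) = -3/8. At u=-6: β = (1·(-6) - 5)/(-6 - 2) = 11/8
Result: (-3/8)/(u - 2) + (11/8)/(u + 6)


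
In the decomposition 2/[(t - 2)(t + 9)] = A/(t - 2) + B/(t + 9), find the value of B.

Cover-up at t = -9: B = 2/(-9 - 2) = -2/11


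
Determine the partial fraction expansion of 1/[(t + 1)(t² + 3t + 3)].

Cover-up at t = -1: A = 1/((-1)² + 3·(-1) + 3) = 1. Then B = -A = -1, C = -A·(3 - 1) = -2
Result: 1/(t + 1) - (t + 2)/(t² + 3t + 3)


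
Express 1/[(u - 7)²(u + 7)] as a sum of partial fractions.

Cover-up at u=-7: R = 1/(-7 - 7)² = 1/196. Cover-up at u=7: Q = 1/(7 + 7) = 1/14. Comparing u² coeff: P = -R = -1/196
Result: (-1/196)/(u - 7) + (1/14)/(u - 7)² + (1/196)/(u + 7)


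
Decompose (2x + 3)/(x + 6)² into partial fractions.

(2x + 3) = A(x + 6) + B. At x = -6: B = 2·(-6) + 3 = -9. Coeff of x: A = 2
Result: 2/(x + 6) - 9/(x + 6)²


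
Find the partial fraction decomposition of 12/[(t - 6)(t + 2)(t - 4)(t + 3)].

Using Heaviside cover-up: (1/12)/(t - 6) + (1/4)/(t + 2) - (1/7)/(t - 4) - (4/21)/(t + 3)


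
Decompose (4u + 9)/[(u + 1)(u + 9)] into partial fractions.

At u=-1: A = (4·(-1) + 9)/(-1 + 9) = 5/8. At u=-9: B = (4·(-9) + 9)/(-9 + 1) = 27/8
Result: (5/8)/(u + 1) + (27/8)/(u + 9)


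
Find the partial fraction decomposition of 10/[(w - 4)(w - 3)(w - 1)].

Using cover-up method: A = 10/3, B = -5, C = 5/3
Result: (10/3)/(w - 4) - 5/(w - 3) + (5/3)/(w - 1)


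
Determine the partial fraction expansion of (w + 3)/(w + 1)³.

(w + 3) = P(w + 1)² + Q(w + 1) + R. At w = -1: R = 1·(-1) + 3 = 2. Coefficients: P = 0, Q = 1
Result: 1/(w + 1)² + 2/(w + 1)³


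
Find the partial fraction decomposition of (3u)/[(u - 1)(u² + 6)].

At u=1: A = (3·1 + 0)/(1² + 6) = 3/7. B = -A = -3/7, C = 3 - 1·A = 18/7
Result: (3/7)/(u - 1) - ((3/7)u - 18/7)/(u² + 6)


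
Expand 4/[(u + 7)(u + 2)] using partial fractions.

4/(u + 7)(u + 2) = A/(u + 7) + B/(u + 2). A = 4/(-7 + 2) = -4/5, B = 4/(-2 + 7) = 4/5
Result: (-4/5)/(u + 7) + (4/5)/(u + 2)


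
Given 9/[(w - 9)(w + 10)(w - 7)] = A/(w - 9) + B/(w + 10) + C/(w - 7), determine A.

Cover-up at w = 9: A = 9/[(9 + 10)(9 - 7)] = 9/[(19)(2)] = 9/38


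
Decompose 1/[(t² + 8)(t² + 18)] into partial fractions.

Coefficient matching gives α = γ = 0, β = 1/(18-8) = 1/10, δ = -β = -1/10
Result: (1/10)/(t² + 8) - (1/10)/(t² + 18)


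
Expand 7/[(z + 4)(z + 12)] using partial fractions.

7/(z + 4)(z + 12) = P/(z + 4) + Q/(z + 12). P = 7/(-4 + 12) = 7/8, Q = 7/(-12 + 4) = -7/8
Result: (7/8)/(z + 4) - (7/8)/(z + 12)


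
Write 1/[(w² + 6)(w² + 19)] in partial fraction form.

Coefficient matching gives P = R = 0, Q = 1/(19-6) = 1/13, S = -Q = -1/13
Result: (1/13)/(w² + 6) - (1/13)/(w² + 19)


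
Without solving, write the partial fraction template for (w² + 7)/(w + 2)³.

Repeated linear factor (power 3): A/(w + 2) + B/(w + 2)² + C/(w + 2)³


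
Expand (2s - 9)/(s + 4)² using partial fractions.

(2s - 9) = A(s + 4) + B. At s = -4: B = 2·(-4) - 9 = -17. Coeff of s: A = 2
Result: 2/(s + 4) - 17/(s + 4)²


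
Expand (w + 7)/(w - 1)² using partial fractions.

(w + 7) = α(w - 1) + β. At w = 1: β = 1·1 + 7 = 8. Coeff of w: α = 1
Result: 1/(w - 1) + 8/(w - 1)²


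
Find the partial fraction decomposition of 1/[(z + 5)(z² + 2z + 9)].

Cover-up at z = -5: A = 1/((-5)² + 2·(-5) + 9) = 1/24. Then B = -A = -1/24, C = -A·(2 - 5) = 1/8
Result: (1/24)/(z + 5) - ((1/24)z - 1/8)/(z² + 2z + 9)


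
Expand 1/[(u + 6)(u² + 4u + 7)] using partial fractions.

Cover-up at u = -6: α = 1/((-6)² + 4·(-6) + 7) = 1/19. Then β = -α = -1/19, γ = -α·(4 - 6) = 2/19
Result: (1/19)/(u + 6) - ((1/19)u - 2/19)/(u² + 4u + 7)


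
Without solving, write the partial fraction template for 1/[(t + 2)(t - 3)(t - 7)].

Three distinct linear factors: α/(t + 2) + β/(t - 3) + γ/(t - 7)


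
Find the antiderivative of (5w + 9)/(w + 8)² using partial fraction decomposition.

Decompose: α = 5, β = 5·(-8) + 9 = -31, so (5w + 9)/(w + 8)² = 5/(w + 8) - 31/(w + 8)². Integrate: ∫ α/(w + 8) dw = 5 ln|(w + 8)|; ∫ β/(w + 8)² dw = 31/(w + 8). Sum: 5 ln|(w + 8)| + 31/(w + 8) + C


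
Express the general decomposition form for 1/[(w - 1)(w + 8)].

Distinct linear factors: P/(w - 1) + Q/(w + 8)


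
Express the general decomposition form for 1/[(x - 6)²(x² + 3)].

Repeated linear + quadratic: α/(x - 6) + β/(x - 6)² + (γx + δ)/(x² + 3)


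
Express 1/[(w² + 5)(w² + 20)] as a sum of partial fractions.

Coefficient matching gives α = γ = 0, β = 1/(20-5) = 1/15, δ = -β = -1/15
Result: (1/15)/(w² + 5) - (1/15)/(w² + 20)


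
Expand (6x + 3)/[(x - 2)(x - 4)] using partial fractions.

At x=2: P = (6·2 + 3)/(2 - 4) = -15/2. At x=4: Q = (6·4 + 3)/(4 - 2) = 27/2
Result: (-15/2)/(x - 2) + (27/2)/(x - 4)


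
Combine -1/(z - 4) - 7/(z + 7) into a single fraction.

Common denominator (z - 4)(z + 7). Numerator: -1(z + 7) - 7(z - 4) = (-z - 7) - (7z - 28) = -8z + 21
Result: (-8z + 21)/[(z - 4)(z + 7)]


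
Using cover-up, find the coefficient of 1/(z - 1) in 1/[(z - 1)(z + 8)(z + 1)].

Cover (z - 1), set z=1: 1/[(1 + 8)(1 + 1)] = 1/18


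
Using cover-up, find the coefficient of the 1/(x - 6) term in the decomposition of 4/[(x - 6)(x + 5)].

Cover (x - 6), set x=6: 4/((x + 5) at x=6) = 4/(11) = 4/11


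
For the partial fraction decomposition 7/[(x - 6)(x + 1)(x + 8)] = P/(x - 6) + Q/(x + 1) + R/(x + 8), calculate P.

Cover-up at x = 6: P = 7/[(6 + 1)(6 + 8)] = 7/[(7)(14)] = 7/98 = 1/14


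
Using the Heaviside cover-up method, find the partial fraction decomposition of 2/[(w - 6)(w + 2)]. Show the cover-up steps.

Cover (w - 6): set w=6, get A = 2/(6 + 2) = 1/4. Cover (w + 2): set w=-2, get B = 2/(-2 - 6) = -1/4.
Result: (1/4)/(w - 6) - (1/4)/(w + 2)


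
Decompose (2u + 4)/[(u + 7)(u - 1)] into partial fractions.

At u=-7: α = (2·(-7) + 4)/(-7 - 1) = 5/4. At u=1: β = (2·1 + 4)/(1 + 7) = 3/4
Result: (5/4)/(u + 7) + (3/4)/(u - 1)


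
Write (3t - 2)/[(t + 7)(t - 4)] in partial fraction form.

At t=-7: A = (3·(-7) - 2)/(-7 - 4) = 23/11. At t=4: B = (3·4 - 2)/(4 + 7) = 10/11
Result: (23/11)/(t + 7) + (10/11)/(t - 4)


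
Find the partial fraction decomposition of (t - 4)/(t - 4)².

(t - 4) = A(t - 4) + B. At t = 4: B = 1·4 - 4 = 0. Coeff of t: A = 1
Result: 1/(t - 4)


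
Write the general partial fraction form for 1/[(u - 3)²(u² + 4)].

Repeated linear + quadratic: α/(u - 3) + β/(u - 3)² + (γu + δ)/(u² + 4)


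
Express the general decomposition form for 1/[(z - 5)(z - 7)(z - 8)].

Three distinct linear factors: α/(z - 5) + β/(z - 7) + γ/(z - 8)


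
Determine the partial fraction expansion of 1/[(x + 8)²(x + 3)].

Cover-up at x=-3: R = 1/(-3 + 8)² = 1/25. Cover-up at x=-8: Q = 1/(-8 + 3) = -1/5. Comparing x² coeff: P = -R = -1/25
Result: (-1/25)/(x + 8) - (1/5)/(x + 8)² + (1/25)/(x + 3)


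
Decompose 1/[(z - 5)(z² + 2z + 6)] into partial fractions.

Cover-up at z = 5: A = 1/(5² + 2·5 + 6) = 1/41. Then B = -A = -1/41, C = -A·(2 + 5) = -7/41
Result: (1/41)/(z - 5) - ((1/41)z + 7/41)/(z² + 2z + 6)


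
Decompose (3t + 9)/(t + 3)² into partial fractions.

(3t + 9) = A(t + 3) + B. At t = -3: B = 3·(-3) + 9 = 0. Coeff of t: A = 3
Result: 3/(t + 3)


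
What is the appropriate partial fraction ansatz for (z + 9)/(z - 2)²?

Repeated linear factor: α/(z - 2) + β/(z - 2)²


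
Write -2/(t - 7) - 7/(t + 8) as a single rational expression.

Common denominator (t - 7)(t + 8). Numerator: -2(t + 8) - 7(t - 7) = (-2t - 16) - (7t - 49) = -9t + 33
Result: (-9t + 33)/[(t - 7)(t + 8)]


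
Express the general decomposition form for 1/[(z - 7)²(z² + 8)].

Repeated linear + quadratic: A/(z - 7) + B/(z - 7)² + (Cz + D)/(z² + 8)


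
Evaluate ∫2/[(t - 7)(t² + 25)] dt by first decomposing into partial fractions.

Cover-up at t=7: A = 2/(7²+25) = 1/37. Coeff matching: B = -1/37, C = -7/37. Decomposition: (1/37)/(t - 7) - ((1/37)t + 7/37)/(t² + 25). Integrate: linear → ln, quadratic → (1/2)ln + arctan: (1/37) ln|(t - 7)| - (1/74) ln(t² + 25) - (7/185) arctan(t/5) + C


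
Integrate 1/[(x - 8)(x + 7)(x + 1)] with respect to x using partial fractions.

Cover-up: P = 1/135, Q = 1/90, R = -1/54. Decomposition: (1/135)/(x - 8) + (1/90)/(x + 7) - (1/54)/(x + 1). Integrate each term: (1/135) ln|(x - 8)| + (1/90) ln|(x + 7)| - (1/54) ln|(x + 1)| + C


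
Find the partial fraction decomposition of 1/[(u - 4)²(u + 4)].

Cover-up at u=-4: γ = 1/(-4 - 4)² = 1/64. Cover-up at u=4: β = 1/(4 + 4) = 1/8. Comparing u² coeff: α = -γ = -1/64
Result: (-1/64)/(u - 4) + (1/8)/(u - 4)² + (1/64)/(u + 4)


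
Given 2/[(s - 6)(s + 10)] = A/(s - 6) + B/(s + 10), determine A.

Cover-up at s = 6: A = 2/(6 + 10) = 2/16 = 1/8


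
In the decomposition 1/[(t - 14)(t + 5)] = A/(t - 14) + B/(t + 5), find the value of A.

Cover-up at t = 14: A = 1/(14 + 5) = 1/19


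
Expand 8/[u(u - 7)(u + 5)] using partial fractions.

Using cover-up method: P = -8/35, Q = 2/21, R = 2/15
Result: (-8/35)/u + (2/21)/(u - 7) + (2/15)/(u + 5)


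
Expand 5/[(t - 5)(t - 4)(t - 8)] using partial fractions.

Using cover-up method: P = -5/3, Q = 5/4, R = 5/12
Result: (-5/3)/(t - 5) + (5/4)/(t - 4) + (5/12)/(t - 8)


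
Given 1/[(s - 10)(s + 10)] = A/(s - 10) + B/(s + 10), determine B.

Cover-up at s = -10: B = 1/(-10 - 10) = -1/20


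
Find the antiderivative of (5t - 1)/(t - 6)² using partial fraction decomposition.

Decompose: α = 5, β = 5·6 - 1 = 29, so (5t - 1)/(t - 6)² = 5/(t - 6) + 29/(t - 6)². Integrate: ∫ α/(t - 6) dt = 5 ln|(t - 6)|; ∫ β/(t - 6)² dt = -29/(t - 6). Sum: 5 ln|(t - 6)| - 29/(t - 6) + C


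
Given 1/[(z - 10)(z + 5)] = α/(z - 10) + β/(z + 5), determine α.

Cover-up at z = 10: α = 1/(10 + 5) = 1/15


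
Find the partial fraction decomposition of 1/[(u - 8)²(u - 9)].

Cover-up at u=9: R = 1/(9 - 8)² = 1. Cover-up at u=8: Q = 1/(8 - 9) = -1. Comparing u² coeff: P = -R = -1
Result: -1/(u - 8) - 1/(u - 8)² + 1/(u - 9)


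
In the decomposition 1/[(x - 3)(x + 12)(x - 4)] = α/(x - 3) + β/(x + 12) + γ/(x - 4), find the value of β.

Cover-up at x = -12: β = 1/[(-12 - 3)(-12 - 4)] = 1/[(-15)(-16)] = 1/240


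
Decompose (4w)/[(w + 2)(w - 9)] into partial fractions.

At w=-2: P = (4·(-2) + 0)/(-2 - 9) = 8/11. At w=9: Q = (4·9 + 0)/(9 + 2) = 36/11
Result: (8/11)/(w + 2) + (36/11)/(w - 9)


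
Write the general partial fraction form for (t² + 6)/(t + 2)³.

Repeated linear factor (power 3): α/(t + 2) + β/(t + 2)² + γ/(t + 2)³


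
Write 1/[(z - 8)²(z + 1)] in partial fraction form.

Cover-up at z=-1: R = 1/(-1 - 8)² = 1/81. Cover-up at z=8: Q = 1/(8 + 1) = 1/9. Comparing z² coeff: P = -R = -1/81
Result: (-1/81)/(z - 8) + (1/9)/(z - 8)² + (1/81)/(z + 1)


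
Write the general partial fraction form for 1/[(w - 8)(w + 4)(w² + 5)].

Two linear + quadratic: α/(w - 8) + β/(w + 4) + (γw + δ)/(w² + 5)


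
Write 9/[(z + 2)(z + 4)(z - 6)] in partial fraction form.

Using cover-up method: A = -9/16, B = 9/20, C = 9/80
Result: (-9/16)/(z + 2) + (9/20)/(z + 4) + (9/80)/(z - 6)


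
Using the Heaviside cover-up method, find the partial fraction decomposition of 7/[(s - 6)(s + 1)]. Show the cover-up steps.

Cover (s - 6): set s=6, get P = 7/(6 + 1) = 1. Cover (s + 1): set s=-1, get Q = 7/(-1 - 6) = -1.
Result: 1/(s - 6) - 1/(s + 1)


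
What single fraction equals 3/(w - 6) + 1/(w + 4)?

Common denominator (w - 6)(w + 4). Numerator: 3(w + 4) + 1(w - 6) = (3w + 12) + (w - 6) = 4w + 6
Result: (4w + 6)/[(w - 6)(w + 4)]


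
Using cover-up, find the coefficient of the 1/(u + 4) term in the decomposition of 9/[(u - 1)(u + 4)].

Cover (u + 4), set u=-4: 9/((u - 1) at u=-4) = 9/(-5) = -9/5


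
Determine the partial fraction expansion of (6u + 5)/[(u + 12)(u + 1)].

At u=-12: α = (6·(-12) + 5)/(-12 + 1) = 67/11. At u=-1: β = (6·(-1) + 5)/(-1 + 12) = -1/11
Result: (67/11)/(u + 12) - (1/11)/(u + 1)


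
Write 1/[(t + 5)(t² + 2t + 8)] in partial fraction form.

Cover-up at t = -5: P = 1/((-5)² + 2·(-5) + 8) = 1/23. Then Q = -P = -1/23, R = -P·(2 - 5) = 3/23
Result: (1/23)/(t + 5) - ((1/23)t - 3/23)/(t² + 2t + 8)


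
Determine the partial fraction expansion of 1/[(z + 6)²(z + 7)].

Cover-up at z=-7: R = 1/(-7 + 6)² = 1. Cover-up at z=-6: Q = 1/(-6 + 7) = 1. Comparing z² coeff: P = -R = -1
Result: -1/(z + 6) + 1/(z + 6)² + 1/(z + 7)


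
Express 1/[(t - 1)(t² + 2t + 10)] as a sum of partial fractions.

Cover-up at t = 1: P = 1/(1² + 2·1 + 10) = 1/13. Then Q = -P = -1/13, R = -P·(2 + 1) = -3/13
Result: (1/13)/(t - 1) - ((1/13)t + 3/13)/(t² + 2t + 10)


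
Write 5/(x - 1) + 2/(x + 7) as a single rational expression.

Common denominator (x - 1)(x + 7). Numerator: 5(x + 7) + 2(x - 1) = (5x + 35) + (2x - 2) = 7x + 33
Result: (7x + 33)/[(x - 1)(x + 7)]


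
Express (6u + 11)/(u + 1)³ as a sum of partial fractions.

(6u + 11) = P(u + 1)² + Q(u + 1) + R. At u = -1: R = 6·(-1) + 11 = 5. Coefficients: P = 0, Q = 6
Result: 6/(u + 1)² + 5/(u + 1)³


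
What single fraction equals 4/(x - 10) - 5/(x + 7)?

Common denominator (x - 10)(x + 7). Numerator: 4(x + 7) - 5(x - 10) = (4x + 28) - (5x - 50) = -x + 78
Result: (-x + 78)/[(x - 10)(x + 7)]


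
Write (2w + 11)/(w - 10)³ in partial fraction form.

(2w + 11) = α(w - 10)² + β(w - 10) + γ. At w = 10: γ = 2·10 + 11 = 31. Coefficients: α = 0, β = 2
Result: 2/(w - 10)² + 31/(w - 10)³


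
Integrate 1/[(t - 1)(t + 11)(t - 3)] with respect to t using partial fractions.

Cover-up: P = -1/24, Q = 1/168, R = 1/28. Decomposition: (-1/24)/(t - 1) + (1/168)/(t + 11) + (1/28)/(t - 3). Integrate each term: (-1/24) ln|(t - 1)| + (1/168) ln|(t + 11)| + (1/28) ln|(t - 3)| + C


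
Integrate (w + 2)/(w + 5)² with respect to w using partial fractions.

Decompose: α = 1, β = 1·(-5) + 2 = -3, so (w + 2)/(w + 5)² = 1/(w + 5) - 3/(w + 5)². Integrate: ∫ α/(w + 5) dw = ln|(w + 5)|; ∫ β/(w + 5)² dw = 3/(w + 5). Sum: ln|(w + 5)| + 3/(w + 5) + C


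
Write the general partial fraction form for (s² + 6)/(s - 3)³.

Repeated linear factor (power 3): P/(s - 3) + Q/(s - 3)² + R/(s - 3)³


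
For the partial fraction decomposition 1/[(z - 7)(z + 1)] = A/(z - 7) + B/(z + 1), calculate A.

Cover-up at z = 7: A = 1/(7 + 1) = 1/8


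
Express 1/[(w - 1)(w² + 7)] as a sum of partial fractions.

Cover-up at w = 1: A = 1/(1² + 7) = 1/8. Then B = -A = -1/8, C = -A·(0 + 1) = -1/8
Result: (1/8)/(w - 1) - ((1/8)w + 1/8)/(w² + 7)


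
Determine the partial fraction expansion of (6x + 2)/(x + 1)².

(6x + 2) = α(x + 1) + β. At x = -1: β = 6·(-1) + 2 = -4. Coeff of x: α = 6
Result: 6/(x + 1) - 4/(x + 1)²


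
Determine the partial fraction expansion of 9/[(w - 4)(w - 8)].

9/(w - 4)(w - 8) = A/(w - 4) + B/(w - 8). A = 9/(4 - 8) = -9/4, B = 9/(8 - 4) = 9/4
Result: (-9/4)/(w - 4) + (9/4)/(w - 8)


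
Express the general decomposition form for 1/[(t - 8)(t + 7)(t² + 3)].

Two linear + quadratic: P/(t - 8) + Q/(t + 7) + (Rt + S)/(t² + 3)


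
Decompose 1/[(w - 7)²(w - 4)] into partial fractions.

Cover-up at w=4: C = 1/(4 - 7)² = 1/9. Cover-up at w=7: B = 1/(7 - 4) = 1/3. Comparing w² coeff: A = -C = -1/9
Result: (-1/9)/(w - 7) + (1/3)/(w - 7)² + (1/9)/(w - 4)


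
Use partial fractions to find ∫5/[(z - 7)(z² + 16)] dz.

Cover-up at z=7: P = 5/(7²+16) = 1/13. Coeff matching: Q = -1/13, R = -7/13. Decomposition: (1/13)/(z - 7) - ((1/13)z + 7/13)/(z² + 16). Integrate: linear → ln, quadratic → (1/2)ln + arctan: (1/13) ln|(z - 7)| - (1/26) ln(z² + 16) - (7/52) arctan(z/4) + C


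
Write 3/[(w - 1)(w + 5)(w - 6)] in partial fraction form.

Using cover-up method: A = -1/10, B = 1/22, C = 3/55
Result: (-1/10)/(w - 1) + (1/22)/(w + 5) + (3/55)/(w - 6)


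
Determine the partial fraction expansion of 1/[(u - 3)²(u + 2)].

Cover-up at u=-2: C = 1/(-2 - 3)² = 1/25. Cover-up at u=3: B = 1/(3 + 2) = 1/5. Comparing u² coeff: A = -C = -1/25
Result: (-1/25)/(u - 3) + (1/5)/(u - 3)² + (1/25)/(u + 2)


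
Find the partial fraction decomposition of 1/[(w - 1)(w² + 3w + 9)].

Cover-up at w = 1: A = 1/(1² + 3·1 + 9) = 1/13. Then B = -A = -1/13, C = -A·(3 + 1) = -4/13
Result: (1/13)/(w - 1) - ((1/13)w + 4/13)/(w² + 3w + 9)


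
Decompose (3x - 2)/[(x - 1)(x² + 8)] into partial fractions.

At x=1: A = (3·1 - 2)/(1² + 8) = 1/9. B = -A = -1/9, C = 3 - 1·A = 26/9
Result: (1/9)/(x - 1) - ((1/9)x - 26/9)/(x² + 8)


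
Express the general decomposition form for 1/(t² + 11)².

Repeated quadratic factor: (Pt + Q)/(t² + 11) + (Rt + S)/(t² + 11)²


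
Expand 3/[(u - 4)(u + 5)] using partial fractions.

3/(u - 4)(u + 5) = P/(u - 4) + Q/(u + 5). P = 3/(4 + 5) = 1/3, Q = 3/(-5 - 4) = -1/3
Result: (1/3)/(u - 4) - (1/3)/(u + 5)


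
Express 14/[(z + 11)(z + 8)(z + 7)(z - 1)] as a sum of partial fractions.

Using Heaviside cover-up: (-7/72)/(z + 11) + (14/27)/(z + 8) - (7/16)/(z + 7) + (7/432)/(z - 1)


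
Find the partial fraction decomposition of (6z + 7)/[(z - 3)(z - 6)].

At z=3: A = (6·3 + 7)/(3 - 6) = -25/3. At z=6: B = (6·6 + 7)/(6 - 3) = 43/3
Result: (-25/3)/(z - 3) + (43/3)/(z - 6)


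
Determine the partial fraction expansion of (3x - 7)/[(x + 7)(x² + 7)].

At x=-7: P = (3·(-7) - 7)/((-7)² + 7) = -1/2. Q = -P = 1/2, R = 3 - (-7)·P = -1/2
Result: (-1/2)/(x + 7) + ((1/2)x - 1/2)/(x² + 7)


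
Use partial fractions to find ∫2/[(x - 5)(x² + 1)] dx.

Cover-up at x=5: P = 2/(5²+1) = 1/13. Coeff matching: Q = -1/13, R = -5/13. Decomposition: (1/13)/(x - 5) - ((1/13)x + 5/13)/(x² + 1). Integrate: linear → ln, quadratic → (1/2)ln + arctan: (1/13) ln|(x - 5)| - (1/26) ln(x² + 1) - (5/13) arctan(x) + C


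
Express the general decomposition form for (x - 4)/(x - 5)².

Repeated linear factor: P/(x - 5) + Q/(x - 5)²


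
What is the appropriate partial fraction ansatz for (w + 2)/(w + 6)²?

Repeated linear factor: α/(w + 6) + β/(w + 6)²


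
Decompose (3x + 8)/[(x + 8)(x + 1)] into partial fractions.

At x=-8: P = (3·(-8) + 8)/(-8 + 1) = 16/7. At x=-1: Q = (3·(-1) + 8)/(-1 + 8) = 5/7
Result: (16/7)/(x + 8) + (5/7)/(x + 1)


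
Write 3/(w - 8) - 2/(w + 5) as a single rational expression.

Common denominator (w - 8)(w + 5). Numerator: 3(w + 5) - 2(w - 8) = (3w + 15) - (2w - 16) = w + 31
Result: (w + 31)/[(w - 8)(w + 5)]


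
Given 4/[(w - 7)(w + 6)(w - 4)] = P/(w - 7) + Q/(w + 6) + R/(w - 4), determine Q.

Cover-up at w = -6: Q = 4/[(-6 - 7)(-6 - 4)] = 4/[(-13)(-10)] = 4/130 = 2/65


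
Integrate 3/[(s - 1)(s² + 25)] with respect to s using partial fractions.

Cover-up at s=1: α = 3/(1²+25) = 3/26. Coeff matching: β = -3/26, γ = -3/26. Decomposition: (3/26)/(s - 1) - ((3/26)s + 3/26)/(s² + 25). Integrate: linear → ln, quadratic → (1/2)ln + arctan: (3/26) ln|(s - 1)| - (3/52) ln(s² + 25) - (3/130) arctan(s/5) + C


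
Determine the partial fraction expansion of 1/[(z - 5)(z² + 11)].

Cover-up at z = 5: P = 1/(5² + 11) = 1/36. Then Q = -P = -1/36, R = -P·(0 + 5) = -5/36
Result: (1/36)/(z - 5) - ((1/36)z + 5/36)/(z² + 11)


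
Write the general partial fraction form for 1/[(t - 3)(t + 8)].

Distinct linear factors: A/(t - 3) + B/(t + 8)


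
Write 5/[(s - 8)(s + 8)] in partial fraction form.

5/(s - 8)(s + 8) = A/(s - 8) + B/(s + 8). A = 5/(8 + 8) = 5/16, B = 5/(-8 - 8) = -5/16
Result: (5/16)/(s - 8) - (5/16)/(s + 8)


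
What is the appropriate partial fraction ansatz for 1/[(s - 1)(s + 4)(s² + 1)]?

Two linear + quadratic: P/(s - 1) + Q/(s + 4) + (Rs + S)/(s² + 1)


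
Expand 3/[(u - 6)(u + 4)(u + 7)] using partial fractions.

Using cover-up method: A = 3/130, B = -1/10, C = 1/13
Result: (3/130)/(u - 6) - (1/10)/(u + 4) + (1/13)/(u + 7)


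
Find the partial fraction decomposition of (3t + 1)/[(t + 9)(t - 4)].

At t=-9: α = (3·(-9) + 1)/(-9 - 4) = 2. At t=4: β = (3·4 + 1)/(4 + 9) = 1
Result: 2/(t + 9) + 1/(t - 4)


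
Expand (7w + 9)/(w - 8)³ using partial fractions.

(7w + 9) = α(w - 8)² + β(w - 8) + γ. At w = 8: γ = 7·8 + 9 = 65. Coefficients: α = 0, β = 7
Result: 7/(w - 8)² + 65/(w - 8)³


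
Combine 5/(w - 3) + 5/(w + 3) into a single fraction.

Common denominator (w - 3)(w + 3). Numerator: 5(w + 3) + 5(w - 3) = (5w + 15) + (5w - 15) = 10w
Result: (10w)/[(w - 3)(w + 3)]


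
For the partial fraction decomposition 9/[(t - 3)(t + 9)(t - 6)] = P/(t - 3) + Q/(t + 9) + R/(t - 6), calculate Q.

Cover-up at t = -9: Q = 9/[(-9 - 3)(-9 - 6)] = 9/[(-12)(-15)] = 9/180 = 1/20


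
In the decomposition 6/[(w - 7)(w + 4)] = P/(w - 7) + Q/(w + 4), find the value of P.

Cover-up at w = 7: P = 6/(7 + 4) = 6/11


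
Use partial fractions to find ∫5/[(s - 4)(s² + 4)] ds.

Cover-up at s=4: α = 5/(4²+4) = 1/4. Coeff matching: β = -1/4, γ = -1. Decomposition: (1/4)/(s - 4) - ((1/4)s + 1)/(s² + 4). Integrate: linear → ln, quadratic → (1/2)ln + arctan: (1/4) ln|(s - 4)| - (1/8) ln(s² + 4) - (1/2) arctan(s/2) + C


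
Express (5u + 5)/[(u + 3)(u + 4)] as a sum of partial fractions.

At u=-3: P = (5·(-3) + 5)/(-3 + 4) = -10. At u=-4: Q = (5·(-4) + 5)/(-4 + 3) = 15
Result: -10/(u + 3) + 15/(u + 4)


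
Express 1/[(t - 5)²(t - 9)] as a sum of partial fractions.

Cover-up at t=9: C = 1/(9 - 5)² = 1/16. Cover-up at t=5: B = 1/(5 - 9) = -1/4. Comparing t² coeff: A = -C = -1/16
Result: (-1/16)/(t - 5) - (1/4)/(t - 5)² + (1/16)/(t - 9)


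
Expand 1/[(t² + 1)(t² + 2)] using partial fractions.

Coefficient matching gives A = C = 0, B = 1/(2-1) = 1, D = -B = -1
Result: 1/(t² + 1) - 1/(t² + 2)


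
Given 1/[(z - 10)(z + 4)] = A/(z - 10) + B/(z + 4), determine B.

Cover-up at z = -4: B = 1/(-4 - 10) = -1/14


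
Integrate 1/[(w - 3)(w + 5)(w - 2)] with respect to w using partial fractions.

Cover-up: α = 1/8, β = 1/56, γ = -1/7. Decomposition: (1/8)/(w - 3) + (1/56)/(w + 5) - (1/7)/(w - 2). Integrate each term: (1/8) ln|(w - 3)| + (1/56) ln|(w + 5)| - (1/7) ln|(w - 2)| + C


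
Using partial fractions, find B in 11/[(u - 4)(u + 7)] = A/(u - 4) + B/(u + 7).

Cover-up at u = -7: B = 11/(-7 - 4) = -11/11 = -1


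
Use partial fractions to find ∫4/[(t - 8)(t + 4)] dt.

Decompose: 4/[(t - 8)(t + 4)] = (1/3)/(t - 8) - (1/3)/(t + 4). Integrate each term: (1/3) ln|(t - 8)| - (1/3) ln|(t + 4)| + C


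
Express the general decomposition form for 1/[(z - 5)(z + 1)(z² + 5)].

Two linear + quadratic: P/(z - 5) + Q/(z + 1) + (Rz + S)/(z² + 5)


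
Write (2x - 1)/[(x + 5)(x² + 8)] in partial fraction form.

At x=-5: A = (2·(-5) - 1)/((-5)² + 8) = -1/3. B = -A = 1/3, C = 2 - (-5)·A = 1/3
Result: (-1/3)/(x + 5) + ((1/3)x + 1/3)/(x² + 8)


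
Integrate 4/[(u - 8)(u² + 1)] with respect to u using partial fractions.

Cover-up at u=8: P = 4/(8²+1) = 4/65. Coeff matching: Q = -4/65, R = -32/65. Decomposition: (4/65)/(u - 8) - ((4/65)u + 32/65)/(u² + 1). Integrate: linear → ln, quadratic → (1/2)ln + arctan: (4/65) ln|(u - 8)| - (2/65) ln(u² + 1) - (32/65) arctan(u) + C


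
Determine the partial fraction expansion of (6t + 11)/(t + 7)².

(6t + 11) = α(t + 7) + β. At t = -7: β = 6·(-7) + 11 = -31. Coeff of t: α = 6
Result: 6/(t + 7) - 31/(t + 7)²


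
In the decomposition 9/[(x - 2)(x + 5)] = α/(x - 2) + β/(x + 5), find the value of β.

Cover-up at x = -5: β = 9/(-5 - 2) = -9/7


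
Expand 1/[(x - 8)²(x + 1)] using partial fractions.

Cover-up at x=-1: γ = 1/(-1 - 8)² = 1/81. Cover-up at x=8: β = 1/(8 + 1) = 1/9. Comparing x² coeff: α = -γ = -1/81
Result: (-1/81)/(x - 8) + (1/9)/(x - 8)² + (1/81)/(x + 1)


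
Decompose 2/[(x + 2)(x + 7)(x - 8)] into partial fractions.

Using cover-up method: P = -1/25, Q = 2/75, R = 1/75
Result: (-1/25)/(x + 2) + (2/75)/(x + 7) + (1/75)/(x - 8)


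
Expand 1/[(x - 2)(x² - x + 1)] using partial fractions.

Cover-up at x = 2: A = 1/(2² - 1·2 + 1) = 1/3. Then B = -A = -1/3, C = -A·(-1 + 2) = -1/3
Result: (1/3)/(x - 2) - ((1/3)x + 1/3)/(x² - x + 1)


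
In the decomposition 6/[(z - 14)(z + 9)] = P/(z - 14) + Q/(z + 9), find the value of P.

Cover-up at z = 14: P = 6/(14 + 9) = 6/23


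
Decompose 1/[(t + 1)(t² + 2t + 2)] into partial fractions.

Cover-up at t = -1: A = 1/((-1)² + 2·(-1) + 2) = 1. Then B = -A = -1, C = -A·(2 - 1) = -1
Result: 1/(t + 1) - (t + 1)/(t² + 2t + 2)


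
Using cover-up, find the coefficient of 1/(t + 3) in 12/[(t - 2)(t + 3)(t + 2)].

Cover (t + 3), set t=-3: 12/[(-3 - 2)(-3 + 2)] = 12/5


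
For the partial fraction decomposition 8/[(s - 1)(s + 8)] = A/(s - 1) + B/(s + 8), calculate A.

Cover-up at s = 1: A = 8/(1 + 8) = 8/9


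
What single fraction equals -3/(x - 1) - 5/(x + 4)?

Common denominator (x - 1)(x + 4). Numerator: -3(x + 4) - 5(x - 1) = (-3x - 12) - (5x - 5) = -8x - 7
Result: (-8x - 7)/[(x - 1)(x + 4)]


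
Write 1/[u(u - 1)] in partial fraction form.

1/u(u - 1) = α/u + β/(u - 1). α = 1/(0 - 1) = -1, β = 1/(1 - 0) = 1
Result: -1/u + 1/(u - 1)


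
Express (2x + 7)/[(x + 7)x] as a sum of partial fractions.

At x=-7: α = (2·(-7) + 7)/(-7 - 0) = 1. At x=0: β = (2·0 + 7)/(0 + 7) = 1
Result: 1/(x + 7) + 1/x


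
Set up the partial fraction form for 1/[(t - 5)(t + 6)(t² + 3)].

Two linear + quadratic: A/(t - 5) + B/(t + 6) + (Ct + D)/(t² + 3)


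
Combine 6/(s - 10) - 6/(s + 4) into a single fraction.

Common denominator (s - 10)(s + 4). Numerator: 6(s + 4) - 6(s - 10) = (6s + 24) - (6s - 60) = 84
Result: (84)/[(s - 10)(s + 4)]


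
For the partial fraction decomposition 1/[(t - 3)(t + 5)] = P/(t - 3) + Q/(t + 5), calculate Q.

Cover-up at t = -5: Q = 1/(-5 - 3) = -1/8


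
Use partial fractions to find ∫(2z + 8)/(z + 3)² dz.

Decompose: A = 2, B = 2·(-3) + 8 = 2, so (2z + 8)/(z + 3)² = 2/(z + 3) + 2/(z + 3)². Integrate: ∫ A/(z + 3) dz = 2 ln|(z + 3)|; ∫ B/(z + 3)² dz = -2/(z + 3). Sum: 2 ln|(z + 3)| - 2/(z + 3) + C


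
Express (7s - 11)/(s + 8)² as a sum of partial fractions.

(7s - 11) = α(s + 8) + β. At s = -8: β = 7·(-8) - 11 = -67. Coeff of s: α = 7
Result: 7/(s + 8) - 67/(s + 8)²


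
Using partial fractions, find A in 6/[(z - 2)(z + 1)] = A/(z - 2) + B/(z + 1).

Cover-up at z = 2: A = 6/(2 + 1) = 6/3 = 2


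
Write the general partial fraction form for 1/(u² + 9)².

Repeated quadratic factor: (Au + B)/(u² + 9) + (Cu + D)/(u² + 9)²


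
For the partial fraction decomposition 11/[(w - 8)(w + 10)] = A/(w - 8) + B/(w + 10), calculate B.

Cover-up at w = -10: B = 11/(-10 - 8) = -11/18


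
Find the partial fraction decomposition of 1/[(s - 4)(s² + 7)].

Cover-up at s = 4: P = 1/(4² + 7) = 1/23. Then Q = -P = -1/23, R = -P·(0 + 4) = -4/23
Result: (1/23)/(s - 4) - ((1/23)s + 4/23)/(s² + 7)


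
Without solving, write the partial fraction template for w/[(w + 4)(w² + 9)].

Linear + irreducible quadratic: A/(w + 4) + (Bw + C)/(w² + 9)


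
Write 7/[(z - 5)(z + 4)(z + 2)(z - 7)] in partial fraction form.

Using Heaviside cover-up: (-1/18)/(z - 5) - (7/198)/(z + 4) + (1/18)/(z + 2) + (7/198)/(z - 7)


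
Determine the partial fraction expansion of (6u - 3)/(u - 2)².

(6u - 3) = α(u - 2) + β. At u = 2: β = 6·2 - 3 = 9. Coeff of u: α = 6
Result: 6/(u - 2) + 9/(u - 2)²


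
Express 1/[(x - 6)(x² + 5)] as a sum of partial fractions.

Cover-up at x = 6: A = 1/(6² + 5) = 1/41. Then B = -A = -1/41, C = -A·(0 + 6) = -6/41
Result: (1/41)/(x - 6) - ((1/41)x + 6/41)/(x² + 5)


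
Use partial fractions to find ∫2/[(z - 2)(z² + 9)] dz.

Cover-up at z=2: α = 2/(2²+9) = 2/13. Coeff matching: β = -2/13, γ = -4/13. Decomposition: (2/13)/(z - 2) - ((2/13)z + 4/13)/(z² + 9). Integrate: linear → ln, quadratic → (1/2)ln + arctan: (2/13) ln|(z - 2)| - (1/13) ln(z² + 9) - (4/39) arctan(z/3) + C


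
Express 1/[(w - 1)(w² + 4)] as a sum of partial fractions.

Cover-up at w = 1: A = 1/(1² + 4) = 1/5. Then B = -A = -1/5, C = -A·(0 + 1) = -1/5
Result: (1/5)/(w - 1) - ((1/5)w + 1/5)/(w² + 4)


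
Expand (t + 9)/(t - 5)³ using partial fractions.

(t + 9) = P(t - 5)² + Q(t - 5) + R. At t = 5: R = 1·5 + 9 = 14. Coefficients: P = 0, Q = 1
Result: 1/(t - 5)² + 14/(t - 5)³


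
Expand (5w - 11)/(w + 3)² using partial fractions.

(5w - 11) = P(w + 3) + Q. At w = -3: Q = 5·(-3) - 11 = -26. Coeff of w: P = 5
Result: 5/(w + 3) - 26/(w + 3)²


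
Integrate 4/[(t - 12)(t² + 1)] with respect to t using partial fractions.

Cover-up at t=12: A = 4/(12²+1) = 4/145. Coeff matching: B = -4/145, C = -48/145. Decomposition: (4/145)/(t - 12) - ((4/145)t + 48/145)/(t² + 1). Integrate: linear → ln, quadratic → (1/2)ln + arctan: (4/145) ln|(t - 12)| - (2/145) ln(t² + 1) - (48/145) arctan(t) + C


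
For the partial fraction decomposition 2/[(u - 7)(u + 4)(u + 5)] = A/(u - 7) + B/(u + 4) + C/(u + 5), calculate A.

Cover-up at u = 7: A = 2/[(7 + 4)(7 + 5)] = 2/[(11)(12)] = 2/132 = 1/66


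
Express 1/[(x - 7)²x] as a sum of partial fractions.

Cover-up at x=0: R = 1/(0 - 7)² = 1/49. Cover-up at x=7: Q = 1/(7 - 0) = 1/7. Comparing x² coeff: P = -R = -1/49
Result: (-1/49)/(x - 7) + (1/7)/(x - 7)² + (1/49)/x
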